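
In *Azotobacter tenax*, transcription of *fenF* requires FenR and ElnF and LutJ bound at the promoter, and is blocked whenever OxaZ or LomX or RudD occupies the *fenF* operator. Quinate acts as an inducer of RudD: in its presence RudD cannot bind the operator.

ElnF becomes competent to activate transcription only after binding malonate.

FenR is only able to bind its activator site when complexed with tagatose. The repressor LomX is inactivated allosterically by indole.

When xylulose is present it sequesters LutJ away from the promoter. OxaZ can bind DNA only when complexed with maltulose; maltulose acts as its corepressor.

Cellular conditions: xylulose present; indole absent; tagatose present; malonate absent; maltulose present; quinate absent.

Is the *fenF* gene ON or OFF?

OFF

Tagatose is present, so FenR is active.
Maltulose is present, so OxaZ is active.
Indole is absent, so LomX is active.
Quinate is absent, so RudD is active.
Malonate is absent, so ElnF is inactive.
Xylulose is present, so LutJ is inactive.
With repressor OxaZ bound, *fenF* is not transcribed.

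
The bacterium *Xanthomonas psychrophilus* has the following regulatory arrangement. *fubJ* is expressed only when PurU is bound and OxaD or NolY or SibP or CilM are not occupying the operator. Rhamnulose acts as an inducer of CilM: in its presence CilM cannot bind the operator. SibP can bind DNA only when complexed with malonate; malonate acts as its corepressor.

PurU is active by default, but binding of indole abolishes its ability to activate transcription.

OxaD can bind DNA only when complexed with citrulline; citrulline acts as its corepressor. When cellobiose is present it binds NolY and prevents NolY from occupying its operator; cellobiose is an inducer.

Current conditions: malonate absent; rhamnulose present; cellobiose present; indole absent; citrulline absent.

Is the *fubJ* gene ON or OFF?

ON

Citrulline is absent, so OxaD is inactive.
Cellobiose is present, so NolY is inactive.
Indole is absent, so PurU is active.
Malonate is absent, so SibP is inactive.
Rhamnulose is present, so CilM is inactive.
No repressor is bound and PurU is active, so *fubJ* is transcribed.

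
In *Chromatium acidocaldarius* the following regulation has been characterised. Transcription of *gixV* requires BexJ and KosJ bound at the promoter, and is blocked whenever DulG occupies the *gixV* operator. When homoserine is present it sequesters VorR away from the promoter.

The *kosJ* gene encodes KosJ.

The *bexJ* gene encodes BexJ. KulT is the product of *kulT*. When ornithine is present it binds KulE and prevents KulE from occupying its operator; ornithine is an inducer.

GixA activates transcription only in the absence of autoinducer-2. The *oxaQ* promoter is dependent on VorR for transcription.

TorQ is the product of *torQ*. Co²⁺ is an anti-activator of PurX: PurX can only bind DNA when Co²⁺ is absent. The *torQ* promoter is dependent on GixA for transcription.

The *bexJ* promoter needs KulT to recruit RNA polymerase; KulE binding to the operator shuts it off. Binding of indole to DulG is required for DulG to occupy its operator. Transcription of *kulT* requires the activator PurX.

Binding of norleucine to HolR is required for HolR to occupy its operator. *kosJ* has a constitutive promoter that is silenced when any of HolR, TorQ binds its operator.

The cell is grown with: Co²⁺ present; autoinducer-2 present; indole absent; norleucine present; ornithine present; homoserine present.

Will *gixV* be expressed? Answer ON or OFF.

Ornithine is present, so KulE is inactive.
Co²⁺ is present, so PurX is inactive.
Required activator PurX is absent, so *kulT* is not transcribed.
So KulT is not produced.
Required activator KulT is absent, so *bexJ* is not transcribed.
So BexJ is not produced.
Norleucine is present, so HolR is active.
Autoinducer-2 is present, so GixA is inactive.
Required activator GixA is absent, so *torQ* is not transcribed.
So TorQ is not produced.
With repressor HolR bound, *kosJ* is not transcribed.
So KosJ is not produced.
Indole is absent, so DulG is inactive.
Required activator BexJ is absent, so *gixV* is not transcribed.

OFF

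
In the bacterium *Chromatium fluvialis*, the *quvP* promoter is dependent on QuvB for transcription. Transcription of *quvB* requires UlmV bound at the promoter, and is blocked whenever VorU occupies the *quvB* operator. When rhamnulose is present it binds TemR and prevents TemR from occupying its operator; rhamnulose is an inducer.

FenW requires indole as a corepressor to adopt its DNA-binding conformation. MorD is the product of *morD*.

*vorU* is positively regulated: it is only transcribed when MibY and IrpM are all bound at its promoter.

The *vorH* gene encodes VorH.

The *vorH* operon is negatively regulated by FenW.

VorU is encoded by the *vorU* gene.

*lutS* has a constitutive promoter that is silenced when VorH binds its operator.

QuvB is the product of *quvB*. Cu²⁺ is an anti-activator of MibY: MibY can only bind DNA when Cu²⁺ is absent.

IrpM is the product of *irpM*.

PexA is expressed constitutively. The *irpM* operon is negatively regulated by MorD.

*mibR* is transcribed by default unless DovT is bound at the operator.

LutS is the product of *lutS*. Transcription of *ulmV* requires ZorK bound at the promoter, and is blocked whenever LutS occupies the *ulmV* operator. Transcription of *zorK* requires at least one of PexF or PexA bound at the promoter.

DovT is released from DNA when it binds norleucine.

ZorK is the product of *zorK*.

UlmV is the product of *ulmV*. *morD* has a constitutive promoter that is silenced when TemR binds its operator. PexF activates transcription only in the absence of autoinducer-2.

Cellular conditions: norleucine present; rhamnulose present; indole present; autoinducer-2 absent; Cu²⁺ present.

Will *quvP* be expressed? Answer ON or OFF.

OFF

Indole is present, so FenW is active.
With repressor FenW bound, *vorH* is not transcribed.
So VorH is not produced.
With no repressor bound, *lutS* is transcribed.
So LutS is produced and active.
Autoinducer-2 is absent, so PexF is active.
PexA is produced constitutively and is active.
Activator PexF is present, so *zorK* is transcribed.
So ZorK is produced and active.
With repressor LutS bound, *ulmV* is not transcribed.
So UlmV is not produced.
Cu²⁺ is present, so MibY is inactive.
Rhamnulose is present, so TemR is inactive.
With no repressor bound, *morD* is transcribed.
So MorD is produced and active.
With repressor MorD bound, *irpM* is not transcribed.
So IrpM is not produced.
Required activator MibY is absent, so *vorU* is not transcribed.
So VorU is not produced.
Required activator UlmV is absent, so *quvB* is not transcribed.
So QuvB is not produced.
Required activator QuvB is absent, so *quvP* is not transcribed.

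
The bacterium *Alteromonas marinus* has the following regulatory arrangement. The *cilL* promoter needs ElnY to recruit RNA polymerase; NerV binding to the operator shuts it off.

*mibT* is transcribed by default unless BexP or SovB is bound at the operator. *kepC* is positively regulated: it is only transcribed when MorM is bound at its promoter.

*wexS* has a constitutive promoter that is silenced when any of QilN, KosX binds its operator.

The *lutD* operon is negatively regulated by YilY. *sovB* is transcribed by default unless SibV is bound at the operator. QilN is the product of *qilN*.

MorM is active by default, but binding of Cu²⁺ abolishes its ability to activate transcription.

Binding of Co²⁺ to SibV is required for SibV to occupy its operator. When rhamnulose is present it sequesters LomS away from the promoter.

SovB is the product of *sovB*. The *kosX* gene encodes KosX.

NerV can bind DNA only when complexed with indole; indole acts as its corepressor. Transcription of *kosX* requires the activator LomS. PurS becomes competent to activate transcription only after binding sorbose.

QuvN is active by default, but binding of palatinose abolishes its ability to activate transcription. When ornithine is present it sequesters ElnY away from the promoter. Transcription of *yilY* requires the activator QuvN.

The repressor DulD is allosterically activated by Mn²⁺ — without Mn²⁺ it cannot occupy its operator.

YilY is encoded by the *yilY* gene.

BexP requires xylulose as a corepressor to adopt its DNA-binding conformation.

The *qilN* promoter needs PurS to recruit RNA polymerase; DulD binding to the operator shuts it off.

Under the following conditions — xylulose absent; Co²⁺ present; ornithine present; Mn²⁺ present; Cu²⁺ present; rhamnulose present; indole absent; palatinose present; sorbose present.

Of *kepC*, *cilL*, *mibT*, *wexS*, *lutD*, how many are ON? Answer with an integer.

Cu²⁺ is present, so MorM is inactive.
Required activator MorM is absent, so *kepC* is not transcribed.
→ *kepC* is OFF.
Ornithine is present, so ElnY is inactive.
Indole is absent, so NerV is inactive.
Required activator ElnY is absent, so *cilL* is not transcribed.
→ *cilL* is OFF.
Xylulose is absent, so BexP is inactive.
Co²⁺ is present, so SibV is active.
With repressor SibV bound, *sovB* is not transcribed.
So SovB is not produced.
With no repressor bound, *mibT* is transcribed.
→ *mibT* is ON.
Mn²⁺ is present, so DulD is active.
Sorbose is present, so PurS is active.
With repressor DulD bound, *qilN* is not transcribed.
So QilN is not produced.
Rhamnulose is present, so LomS is inactive.
Required activator LomS is absent, so *kosX* is not transcribed.
So KosX is not produced.
With no repressor bound, *wexS* is transcribed.
→ *wexS* is ON.
Palatinose is present, so QuvN is inactive.
Required activator QuvN is absent, so *yilY* is not transcribed.
So YilY is not produced.
With no repressor bound, *lutD* is transcribed.
→ *lutD* is ON.
3 of the 5 genes are transcribed.

3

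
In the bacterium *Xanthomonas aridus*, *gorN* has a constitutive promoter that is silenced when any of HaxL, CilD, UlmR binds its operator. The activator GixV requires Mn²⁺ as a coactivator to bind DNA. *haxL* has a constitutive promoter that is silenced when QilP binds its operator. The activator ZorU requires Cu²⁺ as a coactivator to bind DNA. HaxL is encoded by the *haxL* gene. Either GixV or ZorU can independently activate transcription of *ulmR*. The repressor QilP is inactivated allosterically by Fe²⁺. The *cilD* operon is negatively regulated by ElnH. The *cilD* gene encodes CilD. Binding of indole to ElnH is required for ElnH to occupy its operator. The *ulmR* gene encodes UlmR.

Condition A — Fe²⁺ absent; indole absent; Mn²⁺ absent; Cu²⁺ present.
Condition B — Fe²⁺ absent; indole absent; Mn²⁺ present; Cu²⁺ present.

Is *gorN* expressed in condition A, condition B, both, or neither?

neither

Condition A:
Fe²⁺ is absent, so QilP is active.
With repressor QilP bound, *haxL* is not transcribed.
So HaxL is not produced.
Indole is absent, so ElnH is inactive.
With no repressor bound, *cilD* is transcribed.
So CilD is produced and active.
Mn²⁺ is absent, so GixV is inactive.
Cu²⁺ is present, so ZorU is active.
Activator ZorU is present, so *ulmR* is transcribed.
So UlmR is produced and active.
With repressor CilD bound, *gorN* is not transcribed.
→ *gorN* is OFF in A.
Condition B:
Fe²⁺ is absent, so QilP is active.
With repressor QilP bound, *haxL* is not transcribed.
So HaxL is not produced.
Indole is absent, so ElnH is inactive.
With no repressor bound, *cilD* is transcribed.
So CilD is produced and active.
Mn²⁺ is present, so GixV is active.
Cu²⁺ is present, so ZorU is active.
Activator GixV is present, so *ulmR* is transcribed.
So UlmR is produced and active.
With repressor CilD bound, *gorN* is not transcribed.
→ *gorN* is OFF in B.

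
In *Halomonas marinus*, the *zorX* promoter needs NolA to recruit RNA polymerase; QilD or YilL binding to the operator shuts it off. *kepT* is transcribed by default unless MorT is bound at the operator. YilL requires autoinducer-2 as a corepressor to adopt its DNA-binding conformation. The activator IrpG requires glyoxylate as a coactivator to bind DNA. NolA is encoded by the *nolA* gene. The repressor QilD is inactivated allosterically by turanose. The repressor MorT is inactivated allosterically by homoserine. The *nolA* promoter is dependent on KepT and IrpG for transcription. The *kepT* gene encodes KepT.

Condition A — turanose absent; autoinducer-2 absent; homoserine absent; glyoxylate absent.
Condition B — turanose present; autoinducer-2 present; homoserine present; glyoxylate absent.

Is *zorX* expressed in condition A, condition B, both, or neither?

Condition A:
Turanose is absent, so QilD is active.
Autoinducer-2 is absent, so YilL is inactive.
Homoserine is absent, so MorT is active.
With repressor MorT bound, *kepT* is not transcribed.
So KepT is not produced.
Glyoxylate is absent, so IrpG is inactive.
Required activator KepT is absent, so *nolA* is not transcribed.
So NolA is not produced.
With repressor QilD bound, *zorX* is not transcribed.
→ *zorX* is OFF in A.
Condition B:
Turanose is present, so QilD is inactive.
Autoinducer-2 is present, so YilL is active.
Homoserine is present, so MorT is inactive.
With no repressor bound, *kepT* is transcribed.
So KepT is produced and active.
Glyoxylate is absent, so IrpG is inactive.
Required activator IrpG is absent, so *nolA* is not transcribed.
So NolA is not produced.
With repressor YilL bound, *zorX* is not transcribed.
→ *zorX* is OFF in B.

neither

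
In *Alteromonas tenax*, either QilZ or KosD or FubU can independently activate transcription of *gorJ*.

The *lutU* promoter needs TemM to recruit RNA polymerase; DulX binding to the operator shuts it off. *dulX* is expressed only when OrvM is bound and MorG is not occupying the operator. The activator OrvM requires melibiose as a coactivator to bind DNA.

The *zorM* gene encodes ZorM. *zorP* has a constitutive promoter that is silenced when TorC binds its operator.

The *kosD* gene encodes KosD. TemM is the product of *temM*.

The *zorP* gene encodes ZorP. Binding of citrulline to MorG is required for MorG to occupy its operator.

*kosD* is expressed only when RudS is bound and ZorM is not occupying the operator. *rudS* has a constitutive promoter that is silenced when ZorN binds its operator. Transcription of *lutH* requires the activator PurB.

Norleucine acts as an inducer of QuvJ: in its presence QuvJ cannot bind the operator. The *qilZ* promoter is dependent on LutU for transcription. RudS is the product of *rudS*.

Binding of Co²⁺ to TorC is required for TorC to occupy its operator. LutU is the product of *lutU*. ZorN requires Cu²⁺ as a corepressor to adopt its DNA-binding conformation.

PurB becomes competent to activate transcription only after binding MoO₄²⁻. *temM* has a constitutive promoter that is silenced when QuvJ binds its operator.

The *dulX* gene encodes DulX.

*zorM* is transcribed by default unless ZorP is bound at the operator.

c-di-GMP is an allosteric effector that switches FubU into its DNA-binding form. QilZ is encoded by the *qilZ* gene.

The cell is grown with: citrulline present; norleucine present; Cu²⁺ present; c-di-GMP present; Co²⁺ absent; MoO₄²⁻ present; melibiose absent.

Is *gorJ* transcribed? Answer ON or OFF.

Norleucine is present, so QuvJ is inactive.
With no repressor bound, *temM* is transcribed.
So TemM is produced and active.
Citrulline is present, so MorG is active.
Melibiose is absent, so OrvM is inactive.
With repressor MorG bound, *dulX* is not transcribed.
So DulX is not produced.
No repressor is bound and TemM is active, so *lutU* is transcribed.
So LutU is produced and active.
No repressor is bound and LutU is active, so *qilZ* is transcribed.
So QilZ is produced and active.
Co²⁺ is absent, so TorC is inactive.
With no repressor bound, *zorP* is transcribed.
So ZorP is produced and active.
With repressor ZorP bound, *zorM* is not transcribed.
So ZorM is not produced.
Cu²⁺ is present, so ZorN is active.
With repressor ZorN bound, *rudS* is not transcribed.
So RudS is not produced.
Required activator RudS is absent, so *kosD* is not transcribed.
So KosD is not produced.
c-di-GMP is present, so FubU is active.
Activator QilZ is present, so *gorJ* is transcribed.

ON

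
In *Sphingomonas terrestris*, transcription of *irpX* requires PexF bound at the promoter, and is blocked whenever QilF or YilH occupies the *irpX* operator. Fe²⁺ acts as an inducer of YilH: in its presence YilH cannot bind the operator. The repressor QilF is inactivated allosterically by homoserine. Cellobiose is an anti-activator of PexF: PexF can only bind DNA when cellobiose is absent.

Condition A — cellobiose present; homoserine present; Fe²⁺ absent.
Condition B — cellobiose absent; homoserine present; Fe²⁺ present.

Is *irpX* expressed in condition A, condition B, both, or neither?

B only

Condition A:
Cellobiose is present, so PexF is inactive.
Homoserine is present, so QilF is inactive.
Fe²⁺ is absent, so YilH is active.
With repressor YilH bound, *irpX* is not transcribed.
→ *irpX* is OFF in A.
Condition B:
Cellobiose is absent, so PexF is active.
Homoserine is present, so QilF is inactive.
Fe²⁺ is present, so YilH is inactive.
No repressor is bound and PexF is active, so *irpX* is transcribed.
→ *irpX* is ON in B.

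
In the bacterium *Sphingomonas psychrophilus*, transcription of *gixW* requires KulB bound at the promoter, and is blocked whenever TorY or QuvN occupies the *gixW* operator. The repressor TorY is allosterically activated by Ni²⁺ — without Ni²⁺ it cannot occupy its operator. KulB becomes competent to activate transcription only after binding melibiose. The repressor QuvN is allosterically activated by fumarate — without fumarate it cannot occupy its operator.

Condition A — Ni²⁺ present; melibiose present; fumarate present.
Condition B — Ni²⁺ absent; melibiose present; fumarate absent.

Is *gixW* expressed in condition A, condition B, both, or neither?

B only

Condition A:
Ni²⁺ is present, so TorY is active.
Melibiose is present, so KulB is active.
Fumarate is present, so QuvN is active.
With repressor TorY bound, *gixW* is not transcribed.
→ *gixW* is OFF in A.
Condition B:
Ni²⁺ is absent, so TorY is inactive.
Melibiose is present, so KulB is active.
Fumarate is absent, so QuvN is inactive.
No repressor is bound and KulB is active, so *gixW* is transcribed.
→ *gixW* is ON in B.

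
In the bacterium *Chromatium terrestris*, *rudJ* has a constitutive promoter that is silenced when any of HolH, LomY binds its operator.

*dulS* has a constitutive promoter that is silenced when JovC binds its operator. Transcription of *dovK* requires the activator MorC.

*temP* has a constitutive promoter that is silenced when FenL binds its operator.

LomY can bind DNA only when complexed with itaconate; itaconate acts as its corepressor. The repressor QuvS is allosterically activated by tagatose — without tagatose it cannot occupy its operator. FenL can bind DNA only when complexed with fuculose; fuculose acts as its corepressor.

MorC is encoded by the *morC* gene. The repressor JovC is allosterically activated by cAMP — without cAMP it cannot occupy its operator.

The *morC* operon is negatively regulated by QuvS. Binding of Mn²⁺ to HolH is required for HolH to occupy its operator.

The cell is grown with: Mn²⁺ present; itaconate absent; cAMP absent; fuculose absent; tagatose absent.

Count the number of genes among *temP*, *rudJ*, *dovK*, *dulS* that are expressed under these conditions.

3

Fuculose is absent, so FenL is inactive.
With no repressor bound, *temP* is transcribed.
→ *temP* is ON.
Mn²⁺ is present, so HolH is active.
Itaconate is absent, so LomY is inactive.
With repressor HolH bound, *rudJ* is not transcribed.
→ *rudJ* is OFF.
Tagatose is absent, so QuvS is inactive.
With no repressor bound, *morC* is transcribed.
So MorC is produced and active.
No repressor is bound and MorC is active, so *dovK* is transcribed.
→ *dovK* is ON.
cAMP is absent, so JovC is inactive.
With no repressor bound, *dulS* is transcribed.
→ *dulS* is ON.
3 of the 4 genes are transcribed.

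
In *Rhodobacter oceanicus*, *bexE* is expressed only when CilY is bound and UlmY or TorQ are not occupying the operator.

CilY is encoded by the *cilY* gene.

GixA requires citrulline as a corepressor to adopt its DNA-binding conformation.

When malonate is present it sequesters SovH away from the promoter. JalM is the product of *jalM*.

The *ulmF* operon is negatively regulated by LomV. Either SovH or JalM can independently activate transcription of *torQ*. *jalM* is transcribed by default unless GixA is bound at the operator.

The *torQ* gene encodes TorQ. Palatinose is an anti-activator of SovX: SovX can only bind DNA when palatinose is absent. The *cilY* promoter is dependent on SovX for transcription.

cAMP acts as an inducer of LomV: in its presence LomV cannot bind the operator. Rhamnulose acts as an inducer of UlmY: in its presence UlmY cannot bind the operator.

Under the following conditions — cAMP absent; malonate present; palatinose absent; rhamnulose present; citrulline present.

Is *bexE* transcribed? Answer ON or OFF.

Rhamnulose is present, so UlmY is inactive.
Malonate is present, so SovH is inactive.
Citrulline is present, so GixA is active.
With repressor GixA bound, *jalM* is not transcribed.
So JalM is not produced.
No activator is available at the *torQ* promoter, so *torQ* is not transcribed.
So TorQ is not produced.
Palatinose is absent, so SovX is active.
No repressor is bound and SovX is active, so *cilY* is transcribed.
So CilY is produced and active.
No repressor is bound and CilY is active, so *bexE* is transcribed.

ON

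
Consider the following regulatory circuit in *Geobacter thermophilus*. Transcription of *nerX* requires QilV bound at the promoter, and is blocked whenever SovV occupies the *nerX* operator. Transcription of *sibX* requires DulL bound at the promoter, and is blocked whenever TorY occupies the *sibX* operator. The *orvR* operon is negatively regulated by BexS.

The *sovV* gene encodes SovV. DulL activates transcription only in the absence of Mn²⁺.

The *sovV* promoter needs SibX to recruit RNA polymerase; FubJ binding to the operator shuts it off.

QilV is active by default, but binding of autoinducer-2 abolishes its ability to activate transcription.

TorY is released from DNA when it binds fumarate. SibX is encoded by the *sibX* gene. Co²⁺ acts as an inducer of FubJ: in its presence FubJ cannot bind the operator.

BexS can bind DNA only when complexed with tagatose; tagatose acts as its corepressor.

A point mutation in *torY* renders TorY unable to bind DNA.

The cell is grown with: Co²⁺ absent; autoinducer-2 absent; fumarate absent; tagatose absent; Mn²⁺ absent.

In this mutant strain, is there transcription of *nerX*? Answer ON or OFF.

Co²⁺ is absent, so FubJ is active.
Mn²⁺ is absent, so DulL is active.
TorY is non-functional in this strain, so it has no effect.
No repressor is bound and DulL is active, so *sibX* is transcribed.
So SibX is produced and active.
With repressor FubJ bound, *sovV* is not transcribed.
So SovV is not produced.
Autoinducer-2 is absent, so QilV is active.
No repressor is bound and QilV is active, so *nerX* is transcribed.

ON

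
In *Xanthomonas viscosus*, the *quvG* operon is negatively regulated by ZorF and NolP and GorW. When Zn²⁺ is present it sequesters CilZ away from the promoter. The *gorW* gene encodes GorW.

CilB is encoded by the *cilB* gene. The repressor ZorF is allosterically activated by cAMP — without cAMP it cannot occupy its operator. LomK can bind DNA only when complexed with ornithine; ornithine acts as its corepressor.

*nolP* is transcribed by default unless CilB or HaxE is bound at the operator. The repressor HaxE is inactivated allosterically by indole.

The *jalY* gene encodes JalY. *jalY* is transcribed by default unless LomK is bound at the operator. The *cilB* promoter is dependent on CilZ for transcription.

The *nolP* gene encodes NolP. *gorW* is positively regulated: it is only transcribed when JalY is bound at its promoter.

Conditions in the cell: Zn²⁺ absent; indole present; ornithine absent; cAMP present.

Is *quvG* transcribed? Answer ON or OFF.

cAMP is present, so ZorF is active.
Zn²⁺ is absent, so CilZ is active.
No repressor is bound and CilZ is active, so *cilB* is transcribed.
So CilB is produced and active.
Indole is present, so HaxE is inactive.
With repressor CilB bound, *nolP* is not transcribed.
So NolP is not produced.
Ornithine is absent, so LomK is inactive.
With no repressor bound, *jalY* is transcribed.
So JalY is produced and active.
No repressor is bound and JalY is active, so *gorW* is transcribed.
So GorW is produced and active.
With repressor ZorF bound, *quvG* is not transcribed.

OFF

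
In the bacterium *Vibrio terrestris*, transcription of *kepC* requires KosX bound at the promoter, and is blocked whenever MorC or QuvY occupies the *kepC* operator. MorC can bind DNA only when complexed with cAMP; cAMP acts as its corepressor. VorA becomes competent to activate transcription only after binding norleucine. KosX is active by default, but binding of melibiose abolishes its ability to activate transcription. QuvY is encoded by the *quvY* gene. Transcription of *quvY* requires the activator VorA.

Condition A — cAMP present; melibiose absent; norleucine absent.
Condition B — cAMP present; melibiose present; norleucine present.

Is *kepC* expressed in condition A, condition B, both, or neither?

Condition A:
cAMP is present, so MorC is active.
Melibiose is absent, so KosX is active.
Norleucine is absent, so VorA is inactive.
Required activator VorA is absent, so *quvY* is not transcribed.
So QuvY is not produced.
With repressor MorC bound, *kepC* is not transcribed.
→ *kepC* is OFF in A.
Condition B:
cAMP is present, so MorC is active.
Melibiose is present, so KosX is inactive.
Norleucine is present, so VorA is active.
No repressor is bound and VorA is active, so *quvY* is transcribed.
So QuvY is produced and active.
With repressor MorC bound, *kepC* is not transcribed.
→ *kepC* is OFF in B.

neither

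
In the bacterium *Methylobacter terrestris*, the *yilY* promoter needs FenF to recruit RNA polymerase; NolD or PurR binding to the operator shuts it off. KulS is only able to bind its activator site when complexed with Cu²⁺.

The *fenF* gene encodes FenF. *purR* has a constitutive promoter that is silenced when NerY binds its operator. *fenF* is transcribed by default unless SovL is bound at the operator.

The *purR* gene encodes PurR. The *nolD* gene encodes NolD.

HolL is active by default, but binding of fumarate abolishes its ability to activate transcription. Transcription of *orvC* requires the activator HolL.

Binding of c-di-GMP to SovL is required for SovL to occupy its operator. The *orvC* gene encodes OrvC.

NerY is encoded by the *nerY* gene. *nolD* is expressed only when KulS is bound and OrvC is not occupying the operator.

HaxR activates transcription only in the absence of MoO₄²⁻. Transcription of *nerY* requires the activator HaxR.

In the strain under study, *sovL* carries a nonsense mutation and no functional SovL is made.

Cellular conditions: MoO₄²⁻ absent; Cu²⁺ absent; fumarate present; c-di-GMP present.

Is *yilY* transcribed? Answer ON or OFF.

ON

SovL is non-functional in this strain, so it has no effect.
With no repressor bound, *fenF* is transcribed.
So FenF is produced and active.
Fumarate is present, so HolL is inactive.
Required activator HolL is absent, so *orvC* is not transcribed.
So OrvC is not produced.
Cu²⁺ is absent, so KulS is inactive.
Required activator KulS is absent, so *nolD* is not transcribed.
So NolD is not produced.
MoO₄²⁻ is absent, so HaxR is active.
No repressor is bound and HaxR is active, so *nerY* is transcribed.
So NerY is produced and active.
With repressor NerY bound, *purR* is not transcribed.
So PurR is not produced.
No repressor is bound and FenF is active, so *yilY* is transcribed.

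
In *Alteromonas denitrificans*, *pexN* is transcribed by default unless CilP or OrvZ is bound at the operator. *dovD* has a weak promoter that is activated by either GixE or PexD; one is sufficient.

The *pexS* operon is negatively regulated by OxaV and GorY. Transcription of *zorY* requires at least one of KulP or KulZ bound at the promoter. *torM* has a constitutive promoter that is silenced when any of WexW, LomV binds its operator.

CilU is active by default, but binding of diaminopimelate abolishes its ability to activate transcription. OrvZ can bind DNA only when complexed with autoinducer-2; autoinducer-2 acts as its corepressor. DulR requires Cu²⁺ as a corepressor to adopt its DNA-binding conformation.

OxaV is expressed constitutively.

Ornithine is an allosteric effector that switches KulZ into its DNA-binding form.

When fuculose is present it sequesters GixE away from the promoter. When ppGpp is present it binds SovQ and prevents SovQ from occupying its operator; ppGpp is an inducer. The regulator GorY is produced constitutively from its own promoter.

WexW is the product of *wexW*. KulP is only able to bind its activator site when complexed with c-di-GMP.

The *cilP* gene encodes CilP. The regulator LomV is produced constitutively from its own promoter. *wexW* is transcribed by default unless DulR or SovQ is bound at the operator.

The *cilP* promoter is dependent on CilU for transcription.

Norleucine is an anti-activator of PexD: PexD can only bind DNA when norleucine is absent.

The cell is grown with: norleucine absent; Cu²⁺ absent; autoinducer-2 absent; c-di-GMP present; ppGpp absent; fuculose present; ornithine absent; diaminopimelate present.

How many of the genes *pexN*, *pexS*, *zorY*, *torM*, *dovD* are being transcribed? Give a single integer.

3

Diaminopimelate is present, so CilU is inactive.
Required activator CilU is absent, so *cilP* is not transcribed.
So CilP is not produced.
Autoinducer-2 is absent, so OrvZ is inactive.
With no repressor bound, *pexN* is transcribed.
→ *pexN* is ON.
OxaV is produced constitutively and is active.
GorY is produced constitutively and is active.
With repressor OxaV bound, *pexS* is not transcribed.
→ *pexS* is OFF.
c-di-GMP is present, so KulP is active.
Ornithine is absent, so KulZ is inactive.
Activator KulP is present, so *zorY* is transcribed.
→ *zorY* is ON.
Cu²⁺ is absent, so DulR is inactive.
ppGpp is absent, so SovQ is active.
With repressor SovQ bound, *wexW* is not transcribed.
So WexW is not produced.
LomV is produced constitutively and is active.
With repressor LomV bound, *torM* is not transcribed.
→ *torM* is OFF.
Fuculose is present, so GixE is inactive.
Norleucine is absent, so PexD is active.
Activator PexD is present, so *dovD* is transcribed.
→ *dovD* is ON.
3 of the 5 genes are transcribed.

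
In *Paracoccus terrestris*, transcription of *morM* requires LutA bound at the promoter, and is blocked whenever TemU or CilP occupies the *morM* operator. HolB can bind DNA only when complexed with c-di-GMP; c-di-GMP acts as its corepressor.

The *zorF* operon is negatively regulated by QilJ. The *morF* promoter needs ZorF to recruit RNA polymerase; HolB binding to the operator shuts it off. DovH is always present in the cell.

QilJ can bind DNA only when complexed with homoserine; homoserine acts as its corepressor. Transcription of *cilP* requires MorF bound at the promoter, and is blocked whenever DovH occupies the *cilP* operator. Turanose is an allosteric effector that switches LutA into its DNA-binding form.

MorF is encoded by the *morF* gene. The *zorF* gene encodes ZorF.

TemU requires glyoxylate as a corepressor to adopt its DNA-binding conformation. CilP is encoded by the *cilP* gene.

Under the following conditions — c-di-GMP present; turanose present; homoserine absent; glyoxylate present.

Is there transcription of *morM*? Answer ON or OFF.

OFF

Turanose is present, so LutA is active.
Glyoxylate is present, so TemU is active.
Homoserine is absent, so QilJ is inactive.
With no repressor bound, *zorF* is transcribed.
So ZorF is produced and active.
c-di-GMP is present, so HolB is active.
With repressor HolB bound, *morF* is not transcribed.
So MorF is not produced.
DovH is produced constitutively and is active.
With repressor DovH bound, *cilP* is not transcribed.
So CilP is not produced.
With repressor TemU bound, *morM* is not transcribed.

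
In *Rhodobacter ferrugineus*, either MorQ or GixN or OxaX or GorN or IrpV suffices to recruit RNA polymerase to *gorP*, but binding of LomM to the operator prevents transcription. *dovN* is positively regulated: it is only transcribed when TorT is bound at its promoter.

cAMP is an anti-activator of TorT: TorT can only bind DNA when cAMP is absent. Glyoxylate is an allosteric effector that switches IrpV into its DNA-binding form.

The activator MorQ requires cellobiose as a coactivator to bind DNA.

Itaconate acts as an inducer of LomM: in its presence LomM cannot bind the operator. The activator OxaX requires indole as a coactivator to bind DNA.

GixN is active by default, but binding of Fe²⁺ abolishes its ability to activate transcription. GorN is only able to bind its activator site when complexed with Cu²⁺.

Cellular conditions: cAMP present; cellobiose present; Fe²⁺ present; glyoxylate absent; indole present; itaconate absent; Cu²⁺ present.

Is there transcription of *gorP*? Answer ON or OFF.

Cellobiose is present, so MorQ is active.
Fe²⁺ is present, so GixN is inactive.
Indole is present, so OxaX is active.
Cu²⁺ is present, so GorN is active.
Itaconate is absent, so LomM is active.
Glyoxylate is absent, so IrpV is inactive.
With repressor LomM bound, *gorP* is not transcribed.

OFF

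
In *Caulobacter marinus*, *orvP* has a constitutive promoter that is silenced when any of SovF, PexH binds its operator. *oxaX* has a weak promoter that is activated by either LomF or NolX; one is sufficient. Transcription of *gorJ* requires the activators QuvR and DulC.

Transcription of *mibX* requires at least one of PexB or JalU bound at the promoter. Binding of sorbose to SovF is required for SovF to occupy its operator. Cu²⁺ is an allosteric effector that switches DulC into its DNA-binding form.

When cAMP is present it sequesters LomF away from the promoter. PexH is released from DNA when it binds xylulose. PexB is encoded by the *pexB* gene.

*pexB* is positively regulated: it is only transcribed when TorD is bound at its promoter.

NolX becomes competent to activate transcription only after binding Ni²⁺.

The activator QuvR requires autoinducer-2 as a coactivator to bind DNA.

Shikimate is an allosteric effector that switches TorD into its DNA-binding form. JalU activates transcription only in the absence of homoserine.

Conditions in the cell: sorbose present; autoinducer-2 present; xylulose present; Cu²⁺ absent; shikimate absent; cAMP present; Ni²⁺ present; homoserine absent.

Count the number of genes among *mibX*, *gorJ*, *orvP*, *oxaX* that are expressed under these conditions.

Shikimate is absent, so TorD is inactive.
Required activator TorD is absent, so *pexB* is not transcribed.
So PexB is not produced.
Homoserine is absent, so JalU is active.
Activator JalU is present, so *mibX* is transcribed.
→ *mibX* is ON.
Autoinducer-2 is present, so QuvR is active.
Cu²⁺ is absent, so DulC is inactive.
Required activator DulC is absent, so *gorJ* is not transcribed.
→ *gorJ* is OFF.
Sorbose is present, so SovF is active.
Xylulose is present, so PexH is inactive.
With repressor SovF bound, *orvP* is not transcribed.
→ *orvP* is OFF.
cAMP is present, so LomF is inactive.
Ni²⁺ is present, so NolX is active.
Activator NolX is present, so *oxaX* is transcribed.
→ *oxaX* is ON.
2 of the 4 genes are transcribed.

2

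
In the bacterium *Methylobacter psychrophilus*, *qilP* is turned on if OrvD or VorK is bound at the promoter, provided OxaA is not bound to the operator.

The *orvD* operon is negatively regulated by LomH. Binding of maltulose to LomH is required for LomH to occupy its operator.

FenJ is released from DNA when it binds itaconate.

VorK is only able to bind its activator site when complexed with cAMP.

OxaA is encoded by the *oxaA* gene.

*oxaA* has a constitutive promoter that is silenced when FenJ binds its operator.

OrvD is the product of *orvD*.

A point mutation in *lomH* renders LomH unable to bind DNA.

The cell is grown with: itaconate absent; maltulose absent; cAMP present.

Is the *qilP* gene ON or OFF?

ON

Itaconate is absent, so FenJ is active.
With repressor FenJ bound, *oxaA* is not transcribed.
So OxaA is not produced.
LomH is non-functional in this strain, so it has no effect.
With no repressor bound, *orvD* is transcribed.
So OrvD is produced and active.
cAMP is present, so VorK is active.
Activator OrvD is present, so *qilP* is transcribed.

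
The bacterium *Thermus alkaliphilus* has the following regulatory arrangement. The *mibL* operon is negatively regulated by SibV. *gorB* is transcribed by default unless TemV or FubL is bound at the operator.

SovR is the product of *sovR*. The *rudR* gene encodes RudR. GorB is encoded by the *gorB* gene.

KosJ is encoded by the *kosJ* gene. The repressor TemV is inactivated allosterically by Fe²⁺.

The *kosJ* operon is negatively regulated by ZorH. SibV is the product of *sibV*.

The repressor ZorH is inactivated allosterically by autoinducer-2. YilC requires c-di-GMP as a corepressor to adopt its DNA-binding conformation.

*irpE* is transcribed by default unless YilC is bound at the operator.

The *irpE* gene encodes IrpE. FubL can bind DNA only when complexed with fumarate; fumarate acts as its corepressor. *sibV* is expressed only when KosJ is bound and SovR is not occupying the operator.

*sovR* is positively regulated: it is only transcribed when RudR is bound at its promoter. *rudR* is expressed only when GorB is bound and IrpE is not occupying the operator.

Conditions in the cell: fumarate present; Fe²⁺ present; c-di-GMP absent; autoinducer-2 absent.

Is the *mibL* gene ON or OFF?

ON

Fe²⁺ is present, so TemV is inactive.
Fumarate is present, so FubL is active.
With repressor FubL bound, *gorB* is not transcribed.
So GorB is not produced.
c-di-GMP is absent, so YilC is inactive.
With no repressor bound, *irpE* is transcribed.
So IrpE is produced and active.
With repressor IrpE bound, *rudR* is not transcribed.
So RudR is not produced.
Required activator RudR is absent, so *sovR* is not transcribed.
So SovR is not produced.
Autoinducer-2 is absent, so ZorH is active.
With repressor ZorH bound, *kosJ* is not transcribed.
So KosJ is not produced.
Required activator KosJ is absent, so *sibV* is not transcribed.
So SibV is not produced.
With no repressor bound, *mibL* is transcribed.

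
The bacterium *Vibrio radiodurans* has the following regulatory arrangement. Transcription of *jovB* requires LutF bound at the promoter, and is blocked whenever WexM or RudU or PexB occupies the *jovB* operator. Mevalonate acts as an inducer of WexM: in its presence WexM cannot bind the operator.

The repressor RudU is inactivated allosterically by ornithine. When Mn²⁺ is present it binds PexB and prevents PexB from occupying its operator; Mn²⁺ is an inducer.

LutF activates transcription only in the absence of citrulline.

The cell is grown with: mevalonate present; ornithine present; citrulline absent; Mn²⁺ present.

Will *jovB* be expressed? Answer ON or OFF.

Citrulline is absent, so LutF is active.
Mevalonate is present, so WexM is inactive.
Ornithine is present, so RudU is inactive.
Mn²⁺ is present, so PexB is inactive.
No repressor is bound and LutF is active, so *jovB* is transcribed.

ON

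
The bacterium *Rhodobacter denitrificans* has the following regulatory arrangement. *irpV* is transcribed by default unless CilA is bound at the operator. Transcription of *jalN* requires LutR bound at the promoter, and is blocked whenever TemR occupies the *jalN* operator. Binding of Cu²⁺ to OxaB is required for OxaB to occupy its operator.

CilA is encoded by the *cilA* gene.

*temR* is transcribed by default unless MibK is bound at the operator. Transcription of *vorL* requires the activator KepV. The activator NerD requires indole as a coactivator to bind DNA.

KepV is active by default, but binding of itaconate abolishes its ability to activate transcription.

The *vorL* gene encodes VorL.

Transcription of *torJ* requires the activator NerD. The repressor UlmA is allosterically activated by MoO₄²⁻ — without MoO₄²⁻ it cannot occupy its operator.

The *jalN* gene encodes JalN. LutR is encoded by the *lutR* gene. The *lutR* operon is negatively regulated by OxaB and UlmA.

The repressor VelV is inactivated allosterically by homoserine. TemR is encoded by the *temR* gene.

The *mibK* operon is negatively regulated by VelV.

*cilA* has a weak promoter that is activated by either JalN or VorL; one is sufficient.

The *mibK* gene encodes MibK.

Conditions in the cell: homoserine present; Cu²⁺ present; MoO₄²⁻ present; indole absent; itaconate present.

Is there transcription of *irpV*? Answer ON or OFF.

Homoserine is present, so VelV is inactive.
With no repressor bound, *mibK* is transcribed.
So MibK is produced and active.
With repressor MibK bound, *temR* is not transcribed.
So TemR is not produced.
Cu²⁺ is present, so OxaB is active.
MoO₄²⁻ is present, so UlmA is active.
With repressor OxaB bound, *lutR* is not transcribed.
So LutR is not produced.
Required activator LutR is absent, so *jalN* is not transcribed.
So JalN is not produced.
Itaconate is present, so KepV is inactive.
Required activator KepV is absent, so *vorL* is not transcribed.
So VorL is not produced.
No activator is available at the *cilA* promoter, so *cilA* is not transcribed.
So CilA is not produced.
With no repressor bound, *irpV* is transcribed.

ON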